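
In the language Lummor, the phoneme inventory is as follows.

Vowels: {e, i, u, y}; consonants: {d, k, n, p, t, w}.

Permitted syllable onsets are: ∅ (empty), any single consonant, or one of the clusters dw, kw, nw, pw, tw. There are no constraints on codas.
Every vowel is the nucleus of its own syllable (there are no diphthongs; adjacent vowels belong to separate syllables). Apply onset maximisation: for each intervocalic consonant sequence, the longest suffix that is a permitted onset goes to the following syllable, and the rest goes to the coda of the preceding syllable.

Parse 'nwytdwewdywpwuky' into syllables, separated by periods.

The vowels are y, e, y, u, y — 5 nuclei, so 5 syllables.
/y…e/ gap (V1→V2): /tdw/ — longest licit onset from the right is /dw/, leaving /t/ as coda.
/e…y/ gap (V2→V3): /wd/ splits as /w/ + /d/ (/d/ is the longest suffix that is a licit onset).
/y…u/ gap (V3→V4): /wpw/ splits as /w/ + /pw/ (/pw/ is the longest suffix that is a licit onset).
/u…y/ gap (V4→V5): /k/ is a single consonant, so it becomes the next onset.

nwyt.dwew.dyw.pwu.ky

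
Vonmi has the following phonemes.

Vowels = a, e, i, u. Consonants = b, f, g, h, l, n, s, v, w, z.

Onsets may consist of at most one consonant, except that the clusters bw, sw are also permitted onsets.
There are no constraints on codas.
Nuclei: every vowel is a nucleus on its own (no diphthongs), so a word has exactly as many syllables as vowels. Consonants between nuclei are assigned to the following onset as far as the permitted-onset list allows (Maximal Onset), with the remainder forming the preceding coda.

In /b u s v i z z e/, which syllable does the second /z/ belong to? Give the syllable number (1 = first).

Nuclei (vowels): u, i, e → 3 syllables.
σ1/σ2 boundary: /sv/ splits as /s/ + /v/ (/v/ is the longest suffix that is a licit onset).
σ2/σ3 boundary: cluster /zz/ — the longest permitted-onset suffix is /z/; onset = /z/, preceding coda = /z/.
Syllabification: bus.viz.ze.
The second /z/ is in the onset of syllable 3 (/ze/).

3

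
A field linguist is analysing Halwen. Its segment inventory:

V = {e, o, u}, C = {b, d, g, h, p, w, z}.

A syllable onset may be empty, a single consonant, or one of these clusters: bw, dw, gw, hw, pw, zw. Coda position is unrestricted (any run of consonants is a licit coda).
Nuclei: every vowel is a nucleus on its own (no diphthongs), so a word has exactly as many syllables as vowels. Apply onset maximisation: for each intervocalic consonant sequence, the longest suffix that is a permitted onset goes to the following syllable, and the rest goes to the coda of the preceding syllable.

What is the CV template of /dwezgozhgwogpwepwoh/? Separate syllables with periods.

Nuclei (vowels): e, o, o, e, o → 5 syllables.
σ1/σ2 boundary: cluster /zg/ — the longest permitted-onset suffix is /g/; onset = /g/, preceding coda = /z/.
σ2/σ3 boundary: /zhgw/; trying suffixes from longest down, /gw/ is the first permitted one, so coda /zh/ | onset /gw/.
σ3/σ4 boundary: cluster /gpw/ — the longest permitted-onset suffix is /pw/; onset = /pw/, preceding coda = /g/.
σ4/σ5 boundary: cluster /pw/ — /pw/ is itself a permitted onset, so the whole cluster goes right; preceding coda = ∅.
Putting it together: dwez.gozh.gwog.pwe.pwoh.
Mapping each syllable to C/V: /dwez/ → CCVC, /gozh/ → CVCC, /gwog/ → CCVC, /pwe/ → CCV, /pwoh/ → CCVC.

CCVC.CVCC.CCVC.CCV.CCVC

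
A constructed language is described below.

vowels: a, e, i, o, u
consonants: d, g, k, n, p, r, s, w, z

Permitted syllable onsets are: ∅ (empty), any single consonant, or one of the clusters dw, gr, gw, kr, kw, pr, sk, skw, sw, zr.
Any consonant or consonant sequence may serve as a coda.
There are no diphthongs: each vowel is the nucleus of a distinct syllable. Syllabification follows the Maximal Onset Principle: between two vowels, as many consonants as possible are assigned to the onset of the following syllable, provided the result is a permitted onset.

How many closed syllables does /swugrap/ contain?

Nuclei (vowels): u, a → 2 syllables.
Between /u/ (V1) and /a/ (V2): /gr/ is a licit onset in full, so it all attaches to the next syllable.
So the parse is swu.grap.
Classifying each syllable: /swu/ (open), /grap/ (closed).
Closed syllables: 1.

1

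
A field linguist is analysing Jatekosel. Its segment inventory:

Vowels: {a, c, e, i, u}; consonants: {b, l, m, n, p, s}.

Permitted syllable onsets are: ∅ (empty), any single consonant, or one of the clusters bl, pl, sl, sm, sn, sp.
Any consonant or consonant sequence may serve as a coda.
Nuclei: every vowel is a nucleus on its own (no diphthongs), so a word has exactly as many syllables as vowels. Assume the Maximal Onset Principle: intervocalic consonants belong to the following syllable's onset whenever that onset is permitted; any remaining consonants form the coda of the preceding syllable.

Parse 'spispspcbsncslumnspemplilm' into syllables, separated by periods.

Vowels present: i, c, c, u, e, i; each is a nucleus, giving 6 syllables.
V1 /i/ – V2 /c/: /spsp/; trying suffixes from longest down, /sp/ is the first permitted one, so coda /sp/ | onset /sp/.
V2 /c/ – V3 /c/: /bsn/ — longest licit onset from the right is /sn/, leaving /b/ as coda.
V3 /c/ – V4 /u/: /sl/ — entire cluster is a permitted onset → onset /sl/, coda ∅.
V4 /u/ – V5 /e/: /mnsp/; trying suffixes from longest down, /sp/ is the first permitted one, so coda /mn/ | onset /sp/.
V5 /e/ – V6 /i/: cluster /mpl/ — the longest permitted-onset suffix is /pl/; onset = /pl/, preceding coda = /m/.

spisp.spcb.snc.slumn.spem.plilm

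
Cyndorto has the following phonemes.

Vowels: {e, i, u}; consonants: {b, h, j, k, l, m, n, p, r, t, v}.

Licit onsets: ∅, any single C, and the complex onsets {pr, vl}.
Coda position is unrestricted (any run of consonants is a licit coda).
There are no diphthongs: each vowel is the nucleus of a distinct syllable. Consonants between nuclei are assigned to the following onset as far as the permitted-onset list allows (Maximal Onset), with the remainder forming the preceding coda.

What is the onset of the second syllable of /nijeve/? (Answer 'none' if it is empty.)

Vowels present: i, e, e; each is a nucleus, giving 3 syllables.
Between /i/ (V1) and /e/ (V2): /j/ is a single consonant, so it becomes the next onset.
Between /e/ (V2) and /e/ (V3): /v/ is a single consonant, so it becomes the next onset.
Syllabification: ni.je.ve.
Syllable 2 is /je/: onset /j/, nucleus /e/, coda ∅.

j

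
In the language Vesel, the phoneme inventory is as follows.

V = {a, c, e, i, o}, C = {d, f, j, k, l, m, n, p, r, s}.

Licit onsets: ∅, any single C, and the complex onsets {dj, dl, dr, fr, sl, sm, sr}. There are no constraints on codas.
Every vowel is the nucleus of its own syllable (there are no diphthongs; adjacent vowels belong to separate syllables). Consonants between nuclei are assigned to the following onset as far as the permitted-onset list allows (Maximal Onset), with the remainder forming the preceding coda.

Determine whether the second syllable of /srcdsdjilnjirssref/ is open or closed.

closed

Vowels present: c, i, i, e; each is a nucleus, giving 4 syllables.
V1 /c/ – V2 /i/: cluster /dsdj/ — the longest permitted-onset suffix is /dj/; onset = /dj/, preceding coda = /ds/.
V2 /i/ – V3 /i/: /lnj/; trying suffixes from longest down, /j/ is the first permitted one, so coda /ln/ | onset /j/.
V3 /i/ – V4 /e/: cluster /rssr/ — the longest permitted-onset suffix is /sr/; onset = /sr/, preceding coda = /rs/.
Putting it together: srcds.djiln.jirs.sref.
Syllable 2 is /djiln/ with coda /ln/, so it is closed.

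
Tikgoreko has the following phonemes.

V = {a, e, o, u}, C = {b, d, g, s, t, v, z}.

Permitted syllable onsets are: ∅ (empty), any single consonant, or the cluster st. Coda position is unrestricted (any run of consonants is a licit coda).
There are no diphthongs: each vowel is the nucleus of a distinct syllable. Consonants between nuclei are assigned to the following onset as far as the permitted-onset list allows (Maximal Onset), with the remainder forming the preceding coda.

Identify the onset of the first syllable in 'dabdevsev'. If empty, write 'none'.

The vowels are a, e, e — 3 nuclei, so 3 syllables.
Between /a/ (V1) and /e/ (V2): /bd/; trying suffixes from longest down, /d/ is the first permitted one, so coda /b/ | onset /d/.
Between /e/ (V2) and /e/ (V3): /vs/ — longest licit onset from the right is /s/, leaving /v/ as coda.
Syllabification: dab.dev.sev.
Syllable 1 is /dab/: onset /d/, nucleus /a/, coda /b/.

d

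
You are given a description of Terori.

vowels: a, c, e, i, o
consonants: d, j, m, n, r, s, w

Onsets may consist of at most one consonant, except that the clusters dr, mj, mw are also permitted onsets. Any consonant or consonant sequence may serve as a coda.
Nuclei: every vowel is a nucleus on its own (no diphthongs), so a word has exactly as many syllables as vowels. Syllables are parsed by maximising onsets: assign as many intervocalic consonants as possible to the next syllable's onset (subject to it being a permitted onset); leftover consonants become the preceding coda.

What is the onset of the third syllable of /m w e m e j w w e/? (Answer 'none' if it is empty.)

w

Vowels present: e, e, e; each is a nucleus, giving 3 syllables.
/e…e/ gap (V1→V2): /m/ is a single consonant, so it becomes the next onset.
/e…e/ gap (V2→V3): /jww/; trying suffixes from longest down, /w/ is the first permitted one, so coda /jw/ | onset /w/.
Syllabification: mwe.mejw.we.
Syllable 3 is /we/: onset /w/, nucleus /e/, coda ∅.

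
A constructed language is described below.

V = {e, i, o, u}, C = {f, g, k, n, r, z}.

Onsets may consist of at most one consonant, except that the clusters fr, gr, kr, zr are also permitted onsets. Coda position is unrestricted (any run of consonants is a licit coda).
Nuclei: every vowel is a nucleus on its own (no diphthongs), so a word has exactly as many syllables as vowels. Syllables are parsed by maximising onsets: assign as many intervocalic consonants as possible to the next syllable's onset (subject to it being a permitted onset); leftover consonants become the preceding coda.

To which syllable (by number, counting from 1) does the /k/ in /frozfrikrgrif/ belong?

Nuclei (vowels): o, i, i → 3 syllables.
/o…i/ gap (V1→V2): /zfr/; trying suffixes from longest down, /fr/ is the first permitted one, so coda /z/ | onset /fr/.
/i…i/ gap (V2→V3): /krgr/ splits as /kr/ + /gr/ (/gr/ is the longest suffix that is a licit onset).
Putting it together: froz.frikr.grif.
The /k/ is in the coda of syllable 2 (/frikr/).

2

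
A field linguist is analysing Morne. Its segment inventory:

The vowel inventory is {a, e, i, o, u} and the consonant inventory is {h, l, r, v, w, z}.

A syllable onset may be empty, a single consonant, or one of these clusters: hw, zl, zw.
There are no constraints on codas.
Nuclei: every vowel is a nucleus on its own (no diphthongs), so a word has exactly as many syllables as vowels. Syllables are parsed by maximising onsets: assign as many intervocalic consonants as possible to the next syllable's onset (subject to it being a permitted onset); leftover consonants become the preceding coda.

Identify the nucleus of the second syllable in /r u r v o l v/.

The vowels are u, o — 2 nuclei, so 2 syllables.
The second nucleus (vowel 2 from the left) is /o/.

o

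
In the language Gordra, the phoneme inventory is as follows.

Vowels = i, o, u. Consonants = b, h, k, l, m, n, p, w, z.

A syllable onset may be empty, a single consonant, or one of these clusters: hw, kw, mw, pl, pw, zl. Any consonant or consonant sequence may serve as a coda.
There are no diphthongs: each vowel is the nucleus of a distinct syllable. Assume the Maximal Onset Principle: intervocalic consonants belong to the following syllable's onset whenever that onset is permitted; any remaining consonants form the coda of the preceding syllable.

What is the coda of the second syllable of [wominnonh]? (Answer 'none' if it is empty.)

n

Vowels present: o, i, o; each is a nucleus, giving 3 syllables.
σ1/σ2 boundary: just /m/ — single C goes to the following onset.
σ2/σ3 boundary: cluster /nn/ — the longest permitted-onset suffix is /n/; onset = /n/, preceding coda = /n/.
Syllabification: wo.min.nonh.
Syllable 2 is /min/: onset /m/, nucleus /i/, coda /n/.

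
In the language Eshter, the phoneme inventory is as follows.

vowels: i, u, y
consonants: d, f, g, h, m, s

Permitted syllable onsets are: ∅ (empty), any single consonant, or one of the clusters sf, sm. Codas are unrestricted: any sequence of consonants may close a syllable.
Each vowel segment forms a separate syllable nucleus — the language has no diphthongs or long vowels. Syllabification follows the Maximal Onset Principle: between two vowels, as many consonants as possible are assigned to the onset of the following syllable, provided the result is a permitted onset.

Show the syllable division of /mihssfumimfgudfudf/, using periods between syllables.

mihs.sfu.mimf.gud.fudf

Vowels present: i, u, i, u, u; each is a nucleus, giving 5 syllables.
Between /i/ (V1) and /u/ (V2): /hssf/ — longest licit onset from the right is /sf/, leaving /hs/ as coda.
Between /u/ (V2) and /i/ (V3): /m/ → onset of the next syllable (single consonants are always licit onsets).
Between /i/ (V3) and /u/ (V4): cluster /mfg/ — the longest permitted-onset suffix is /g/; onset = /g/, preceding coda = /mf/.
Between /u/ (V4) and /u/ (V5): cluster /df/ — the longest permitted-onset suffix is /f/; onset = /f/, preceding coda = /d/.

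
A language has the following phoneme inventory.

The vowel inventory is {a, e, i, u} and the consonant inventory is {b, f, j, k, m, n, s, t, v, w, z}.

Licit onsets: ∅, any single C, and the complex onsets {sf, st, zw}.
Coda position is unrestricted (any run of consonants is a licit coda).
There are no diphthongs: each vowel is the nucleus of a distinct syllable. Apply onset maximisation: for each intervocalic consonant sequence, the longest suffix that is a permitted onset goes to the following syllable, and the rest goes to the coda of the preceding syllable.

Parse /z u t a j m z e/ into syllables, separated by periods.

zu.tajm.ze

Vowels present: u, a, e; each is a nucleus, giving 3 syllables.
σ1/σ2 boundary: /t/ → onset of the next syllable (single consonants are always licit onsets).
σ2/σ3 boundary: /jmz/ — longest licit onset from the right is /z/, leaving /jm/ as coda.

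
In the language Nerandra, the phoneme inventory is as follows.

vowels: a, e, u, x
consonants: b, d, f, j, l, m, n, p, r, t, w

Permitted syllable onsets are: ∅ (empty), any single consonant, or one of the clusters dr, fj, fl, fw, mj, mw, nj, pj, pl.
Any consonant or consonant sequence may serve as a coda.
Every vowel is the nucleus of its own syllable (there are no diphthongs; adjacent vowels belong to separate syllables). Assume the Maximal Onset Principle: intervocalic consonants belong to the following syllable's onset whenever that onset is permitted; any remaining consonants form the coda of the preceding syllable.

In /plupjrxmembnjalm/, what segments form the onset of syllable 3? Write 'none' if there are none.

m

Vowels present: u, x, e, a; each is a nucleus, giving 4 syllables.
Between /u/ (V1) and /x/ (V2): /pjr/ — longest licit onset from the right is /r/, leaving /pj/ as coda.
Between /x/ (V2) and /e/ (V3): just /m/ — single C goes to the following onset.
Between /e/ (V3) and /a/ (V4): /mbnj/; trying suffixes from longest down, /nj/ is the first permitted one, so coda /mb/ | onset /nj/.
Syllabification: plupj.rx.memb.njalm.
Syllable 3 is /memb/: onset /m/, nucleus /e/, coda /mb/.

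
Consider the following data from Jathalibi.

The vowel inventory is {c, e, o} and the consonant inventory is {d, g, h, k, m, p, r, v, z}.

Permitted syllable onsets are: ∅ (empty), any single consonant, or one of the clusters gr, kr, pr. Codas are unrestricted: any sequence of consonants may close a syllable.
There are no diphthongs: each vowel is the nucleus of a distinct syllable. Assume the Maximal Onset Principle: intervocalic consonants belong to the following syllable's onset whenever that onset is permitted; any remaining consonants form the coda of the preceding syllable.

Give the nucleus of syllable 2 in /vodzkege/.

e

The vowels are o, e, e — 3 nuclei, so 3 syllables.
The second nucleus (vowel 2 from the left) is /e/.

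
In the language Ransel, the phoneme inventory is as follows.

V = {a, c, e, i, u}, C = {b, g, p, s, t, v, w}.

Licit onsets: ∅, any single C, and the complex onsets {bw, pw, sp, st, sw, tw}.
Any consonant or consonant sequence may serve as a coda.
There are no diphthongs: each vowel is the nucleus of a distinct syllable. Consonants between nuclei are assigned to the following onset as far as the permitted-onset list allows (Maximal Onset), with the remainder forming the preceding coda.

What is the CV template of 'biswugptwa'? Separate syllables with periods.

CV.CCVCC.CCV

The vowels are i, u, a — 3 nuclei, so 3 syllables.
σ1/σ2 boundary: cluster /sw/ — /sw/ is itself a permitted onset, so the whole cluster goes right; preceding coda = ∅.
σ2/σ3 boundary: /gptw/; trying suffixes from longest down, /tw/ is the first permitted one, so coda /gp/ | onset /tw/.
So the parse is bi.swugp.twa.
Mapping each syllable to C/V: /bi/ → CV, /swugp/ → CCVCC, /twa/ → CCV.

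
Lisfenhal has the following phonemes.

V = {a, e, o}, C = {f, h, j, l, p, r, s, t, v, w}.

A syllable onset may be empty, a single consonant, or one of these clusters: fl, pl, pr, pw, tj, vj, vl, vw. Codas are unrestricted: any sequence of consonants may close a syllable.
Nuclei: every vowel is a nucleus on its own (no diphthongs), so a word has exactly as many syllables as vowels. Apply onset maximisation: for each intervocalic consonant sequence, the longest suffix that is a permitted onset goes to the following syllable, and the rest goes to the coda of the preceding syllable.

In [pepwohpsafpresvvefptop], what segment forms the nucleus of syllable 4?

e

The vowels are e, o, a, e, e, o — 6 nuclei, so 6 syllables.
The fourth nucleus (vowel 4 from the left) is /e/.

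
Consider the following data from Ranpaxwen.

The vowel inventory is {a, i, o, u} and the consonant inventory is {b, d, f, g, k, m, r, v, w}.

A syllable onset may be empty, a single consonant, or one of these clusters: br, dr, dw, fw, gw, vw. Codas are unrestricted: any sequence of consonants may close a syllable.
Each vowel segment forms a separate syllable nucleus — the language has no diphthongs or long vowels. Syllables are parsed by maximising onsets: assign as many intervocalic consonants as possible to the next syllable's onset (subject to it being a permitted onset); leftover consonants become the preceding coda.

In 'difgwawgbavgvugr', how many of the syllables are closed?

4

The vowels are i, a, a, u — 4 nuclei, so 4 syllables.
σ1/σ2 boundary: /fgw/ — longest licit onset from the right is /gw/, leaving /f/ as coda.
σ2/σ3 boundary: /wgb/; trying suffixes from longest down, /b/ is the first permitted one, so coda /wg/ | onset /b/.
σ3/σ4 boundary: cluster /vgv/ — the longest permitted-onset suffix is /v/; onset = /v/, preceding coda = /vg/.
Syllabification: dif.gwawg.bavg.vugr.
Classifying each syllable: /dif/ (closed), /gwawg/ (closed), /bavg/ (closed), /vugr/ (closed).
Closed syllables: 4.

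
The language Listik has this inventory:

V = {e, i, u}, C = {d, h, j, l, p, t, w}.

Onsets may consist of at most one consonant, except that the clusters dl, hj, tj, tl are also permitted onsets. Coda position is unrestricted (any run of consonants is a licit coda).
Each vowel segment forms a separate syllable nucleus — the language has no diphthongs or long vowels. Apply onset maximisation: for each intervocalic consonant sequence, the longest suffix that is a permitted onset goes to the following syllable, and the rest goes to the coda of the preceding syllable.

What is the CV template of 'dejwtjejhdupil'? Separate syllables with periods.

Nuclei (vowels): e, e, u, i → 4 syllables.
V1 /e/ – V2 /e/: cluster /jwtj/ — the longest permitted-onset suffix is /tj/; onset = /tj/, preceding coda = /jw/.
V2 /e/ – V3 /u/: /jhd/ — longest licit onset from the right is /d/, leaving /jh/ as coda.
V3 /u/ – V4 /i/: /p/ → onset of the next syllable (single consonants are always licit onsets).
Syllabification: dejw.tjejh.du.pil.
Mapping each syllable to C/V: /dejw/ → CVCC, /tjejh/ → CCVCC, /du/ → CV, /pil/ → CVC.

CVCC.CCVCC.CV.CVC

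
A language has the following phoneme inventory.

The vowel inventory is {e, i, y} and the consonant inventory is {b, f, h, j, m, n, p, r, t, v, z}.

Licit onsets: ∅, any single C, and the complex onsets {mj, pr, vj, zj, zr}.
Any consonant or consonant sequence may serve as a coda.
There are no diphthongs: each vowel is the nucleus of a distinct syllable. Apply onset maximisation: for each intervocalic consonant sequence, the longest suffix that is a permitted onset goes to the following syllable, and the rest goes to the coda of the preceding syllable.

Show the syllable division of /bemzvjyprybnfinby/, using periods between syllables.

Nuclei (vowels): e, y, y, i, y → 5 syllables.
/e…y/ gap (V1→V2): /mzvj/; trying suffixes from longest down, /vj/ is the first permitted one, so coda /mz/ | onset /vj/.
/y…y/ gap (V2→V3): /pr/ — entire cluster is a permitted onset → onset /pr/, coda ∅.
/y…i/ gap (V3→V4): cluster /bnf/ — the longest permitted-onset suffix is /f/; onset = /f/, preceding coda = /bn/.
/i…y/ gap (V4→V5): /nb/ splits as /n/ + /b/ (/b/ is the longest suffix that is a licit onset).

bemz.vjy.prybn.fin.by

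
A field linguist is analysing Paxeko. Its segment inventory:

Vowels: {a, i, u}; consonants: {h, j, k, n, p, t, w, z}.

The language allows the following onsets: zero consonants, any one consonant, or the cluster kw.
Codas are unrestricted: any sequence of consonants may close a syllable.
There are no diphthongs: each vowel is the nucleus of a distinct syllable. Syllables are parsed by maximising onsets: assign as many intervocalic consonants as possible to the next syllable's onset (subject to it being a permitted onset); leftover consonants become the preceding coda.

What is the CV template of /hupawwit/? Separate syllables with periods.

Nuclei (vowels): u, a, i → 3 syllables.
V1 /u/ – V2 /a/: just /p/ — single C goes to the following onset.
V2 /a/ – V3 /i/: /ww/; trying suffixes from longest down, /w/ is the first permitted one, so coda /w/ | onset /w/.
Result: hu.paw.wit.
Mapping each syllable to C/V: /hu/ → CV, /paw/ → CVC, /wit/ → CVC.

CV.CVC.CVC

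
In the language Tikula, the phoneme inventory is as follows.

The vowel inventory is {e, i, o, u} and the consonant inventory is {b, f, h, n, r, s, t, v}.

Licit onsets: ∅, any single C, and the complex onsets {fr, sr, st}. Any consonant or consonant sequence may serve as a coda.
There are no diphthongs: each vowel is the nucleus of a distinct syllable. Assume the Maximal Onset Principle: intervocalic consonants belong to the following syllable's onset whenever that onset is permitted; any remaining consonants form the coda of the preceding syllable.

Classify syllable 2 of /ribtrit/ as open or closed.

closed

The vowels are i, i — 2 nuclei, so 2 syllables.
V1 /i/ – V2 /i/: /btr/ splits as /bt/ + /r/ (/r/ is the longest suffix that is a licit onset).
So the parse is ribt.rit.
Syllable 2 is /rit/ with coda /t/, so it is closed.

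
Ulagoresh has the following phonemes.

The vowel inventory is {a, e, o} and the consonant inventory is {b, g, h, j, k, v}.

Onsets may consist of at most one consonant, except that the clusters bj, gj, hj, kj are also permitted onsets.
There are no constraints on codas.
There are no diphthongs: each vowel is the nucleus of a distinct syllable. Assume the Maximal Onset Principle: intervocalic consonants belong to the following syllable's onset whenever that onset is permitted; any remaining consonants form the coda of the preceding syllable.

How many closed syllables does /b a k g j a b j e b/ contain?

2

The vowels are a, a, e — 3 nuclei, so 3 syllables.
σ1/σ2 boundary: /kgj/ splits as /k/ + /gj/ (/gj/ is the longest suffix that is a licit onset).
σ2/σ3 boundary: cluster /bj/ — /bj/ is itself a permitted onset, so the whole cluster goes right; preceding coda = ∅.
Syllabification: bak.gja.bjeb.
Classifying each syllable: /bak/ (closed), /gja/ (open), /bjeb/ (closed).
Closed syllables: 2.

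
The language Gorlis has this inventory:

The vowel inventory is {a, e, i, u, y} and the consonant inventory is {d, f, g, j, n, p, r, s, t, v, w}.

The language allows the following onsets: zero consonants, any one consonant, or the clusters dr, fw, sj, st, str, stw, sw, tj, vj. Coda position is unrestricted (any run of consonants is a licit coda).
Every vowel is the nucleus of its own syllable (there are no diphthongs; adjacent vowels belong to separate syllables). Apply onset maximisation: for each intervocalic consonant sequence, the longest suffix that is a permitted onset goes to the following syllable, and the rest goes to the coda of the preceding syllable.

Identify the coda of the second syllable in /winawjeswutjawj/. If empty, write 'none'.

w

The vowels are i, a, e, u, a — 5 nuclei, so 5 syllables.
σ1/σ2 boundary: /n/ is a single consonant, so it becomes the next onset.
σ2/σ3 boundary: cluster /wj/ — the longest permitted-onset suffix is /j/; onset = /j/, preceding coda = /w/.
σ3/σ4 boundary: /sw/ — entire cluster is a permitted onset → onset /sw/, coda ∅.
σ4/σ5 boundary: /tj/ — entire cluster is a permitted onset → onset /tj/, coda ∅.
Putting it together: wi.naw.je.swu.tjawj.
Syllable 2 is /naw/: onset /n/, nucleus /a/, coda /w/.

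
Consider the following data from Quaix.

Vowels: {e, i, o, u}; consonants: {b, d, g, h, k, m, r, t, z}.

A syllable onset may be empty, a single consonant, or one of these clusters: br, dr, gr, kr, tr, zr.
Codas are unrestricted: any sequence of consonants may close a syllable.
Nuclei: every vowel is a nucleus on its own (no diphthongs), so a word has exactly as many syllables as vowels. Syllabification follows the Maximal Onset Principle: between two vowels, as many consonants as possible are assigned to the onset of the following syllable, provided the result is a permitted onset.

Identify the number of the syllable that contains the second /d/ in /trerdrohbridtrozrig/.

3

Vowels present: e, o, i, o, i; each is a nucleus, giving 5 syllables.
/e…o/ gap (V1→V2): /rdr/ — longest licit onset from the right is /dr/, leaving /r/ as coda.
/o…i/ gap (V2→V3): /hbr/ — longest licit onset from the right is /br/, leaving /h/ as coda.
/i…o/ gap (V3→V4): /dtr/; trying suffixes from longest down, /tr/ is the first permitted one, so coda /d/ | onset /tr/.
/o…i/ gap (V4→V5): cluster /zr/ — /zr/ is itself a permitted onset, so the whole cluster goes right; preceding coda = ∅.
Result: trer.droh.brid.tro.zrig.
The second /d/ is in the coda of syllable 3 (/brid/).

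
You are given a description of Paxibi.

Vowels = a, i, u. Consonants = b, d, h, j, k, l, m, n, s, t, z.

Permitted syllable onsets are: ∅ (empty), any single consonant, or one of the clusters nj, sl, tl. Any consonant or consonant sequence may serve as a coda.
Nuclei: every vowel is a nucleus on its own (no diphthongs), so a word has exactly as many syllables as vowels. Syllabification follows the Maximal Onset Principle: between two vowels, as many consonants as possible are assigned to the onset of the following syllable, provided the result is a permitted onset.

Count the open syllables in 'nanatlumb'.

2

Vowels present: a, a, u; each is a nucleus, giving 3 syllables.
/a…a/ gap (V1→V2): just /n/ — single C goes to the following onset.
/a…u/ gap (V2→V3): cluster /tl/ — /tl/ is itself a permitted onset, so the whole cluster goes right; preceding coda = ∅.
So the parse is na.na.tlumb.
Classifying each syllable: /na/ (open), /na/ (open), /tlumb/ (closed).
Open syllables: 2.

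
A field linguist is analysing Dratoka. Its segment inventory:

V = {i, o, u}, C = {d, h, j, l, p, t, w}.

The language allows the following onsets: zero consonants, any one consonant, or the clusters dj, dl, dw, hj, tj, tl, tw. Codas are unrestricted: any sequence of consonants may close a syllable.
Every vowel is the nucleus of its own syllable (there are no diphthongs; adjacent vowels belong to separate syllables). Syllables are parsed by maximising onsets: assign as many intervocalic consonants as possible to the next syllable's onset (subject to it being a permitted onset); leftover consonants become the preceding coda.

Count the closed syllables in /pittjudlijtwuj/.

Vowels present: i, u, i, u; each is a nucleus, giving 4 syllables.
Between /i/ (V1) and /u/ (V2): /ttj/ — longest licit onset from the right is /tj/, leaving /t/ as coda.
Between /u/ (V2) and /i/ (V3): /dl/ — entire cluster is a permitted onset → onset /dl/, coda ∅.
Between /i/ (V3) and /u/ (V4): /jtw/; trying suffixes from longest down, /tw/ is the first permitted one, so coda /j/ | onset /tw/.
Syllabification: pit.tju.dlij.twuj.
Classifying each syllable: /pit/ (closed), /tju/ (open), /dlij/ (closed), /twuj/ (closed).
Closed syllables: 3.

3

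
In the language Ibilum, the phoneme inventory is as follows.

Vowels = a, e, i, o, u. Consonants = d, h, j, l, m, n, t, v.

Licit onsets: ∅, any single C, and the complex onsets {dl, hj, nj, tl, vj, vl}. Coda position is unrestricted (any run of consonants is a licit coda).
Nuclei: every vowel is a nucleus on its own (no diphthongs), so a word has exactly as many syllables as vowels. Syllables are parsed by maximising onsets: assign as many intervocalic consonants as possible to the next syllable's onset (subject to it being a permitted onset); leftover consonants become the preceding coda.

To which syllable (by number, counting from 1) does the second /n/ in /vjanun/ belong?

2

Nuclei (vowels): a, u → 2 syllables.
V1 /a/ – V2 /u/: just /n/ — single C goes to the following onset.
So the parse is vja.nun.
The second /n/ is in the coda of syllable 2 (/nun/).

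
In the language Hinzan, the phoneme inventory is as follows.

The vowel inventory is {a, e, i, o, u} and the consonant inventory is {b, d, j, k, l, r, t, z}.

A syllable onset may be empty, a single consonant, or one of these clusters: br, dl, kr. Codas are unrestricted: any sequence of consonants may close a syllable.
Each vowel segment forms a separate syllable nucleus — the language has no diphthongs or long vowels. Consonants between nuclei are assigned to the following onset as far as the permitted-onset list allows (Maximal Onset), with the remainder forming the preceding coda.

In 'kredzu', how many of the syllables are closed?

1

Vowels present: e, u; each is a nucleus, giving 2 syllables.
Between /e/ (V1) and /u/ (V2): cluster /dz/ — the longest permitted-onset suffix is /z/; onset = /z/, preceding coda = /d/.
So the parse is kred.zu.
Classifying each syllable: /kred/ (closed), /zu/ (open).
Closed syllables: 1.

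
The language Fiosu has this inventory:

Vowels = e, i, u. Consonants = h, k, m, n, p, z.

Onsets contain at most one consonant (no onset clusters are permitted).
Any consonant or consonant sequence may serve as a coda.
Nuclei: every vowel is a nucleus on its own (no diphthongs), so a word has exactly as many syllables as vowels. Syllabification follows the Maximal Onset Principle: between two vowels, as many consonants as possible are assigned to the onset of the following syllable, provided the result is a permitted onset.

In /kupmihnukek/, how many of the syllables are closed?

3

Nuclei (vowels): u, i, u, e → 4 syllables.
V1 /u/ – V2 /i/: /pm/; trying suffixes from longest down, /m/ is the first permitted one, so coda /p/ | onset /m/.
V2 /i/ – V3 /u/: /hn/; trying suffixes from longest down, /n/ is the first permitted one, so coda /h/ | onset /n/.
V3 /u/ – V4 /e/: /k/ is a single consonant, so it becomes the next onset.
So the parse is kup.mih.nu.kek.
Classifying each syllable: /kup/ (closed), /mih/ (closed), /nu/ (open), /kek/ (closed).
Closed syllables: 3.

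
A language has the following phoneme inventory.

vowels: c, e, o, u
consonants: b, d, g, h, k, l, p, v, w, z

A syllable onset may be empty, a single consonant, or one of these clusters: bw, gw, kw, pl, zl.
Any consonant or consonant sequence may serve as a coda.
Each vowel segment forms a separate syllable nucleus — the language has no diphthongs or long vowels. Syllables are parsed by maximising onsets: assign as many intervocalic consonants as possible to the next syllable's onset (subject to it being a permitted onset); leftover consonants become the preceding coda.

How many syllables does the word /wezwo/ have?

The vowels are e, o — 2 nuclei, so 2 syllables.

2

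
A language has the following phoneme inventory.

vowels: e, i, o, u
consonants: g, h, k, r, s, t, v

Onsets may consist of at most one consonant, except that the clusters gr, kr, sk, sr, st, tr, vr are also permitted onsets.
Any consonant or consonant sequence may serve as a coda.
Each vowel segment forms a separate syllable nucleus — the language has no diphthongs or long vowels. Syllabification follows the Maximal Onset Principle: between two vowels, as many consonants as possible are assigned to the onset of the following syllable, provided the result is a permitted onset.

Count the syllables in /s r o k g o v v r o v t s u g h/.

4

Vowels present: o, o, o, u; each is a nucleus, giving 4 syllables.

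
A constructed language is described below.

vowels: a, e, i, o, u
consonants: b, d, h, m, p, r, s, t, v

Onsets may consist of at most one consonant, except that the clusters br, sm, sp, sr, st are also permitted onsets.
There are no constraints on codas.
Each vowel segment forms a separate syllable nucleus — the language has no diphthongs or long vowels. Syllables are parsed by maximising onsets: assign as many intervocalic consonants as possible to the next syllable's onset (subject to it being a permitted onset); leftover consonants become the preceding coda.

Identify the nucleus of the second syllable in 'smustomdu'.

Vowels present: u, o, u; each is a nucleus, giving 3 syllables.
The second nucleus (vowel 2 from the left) is /o/.

o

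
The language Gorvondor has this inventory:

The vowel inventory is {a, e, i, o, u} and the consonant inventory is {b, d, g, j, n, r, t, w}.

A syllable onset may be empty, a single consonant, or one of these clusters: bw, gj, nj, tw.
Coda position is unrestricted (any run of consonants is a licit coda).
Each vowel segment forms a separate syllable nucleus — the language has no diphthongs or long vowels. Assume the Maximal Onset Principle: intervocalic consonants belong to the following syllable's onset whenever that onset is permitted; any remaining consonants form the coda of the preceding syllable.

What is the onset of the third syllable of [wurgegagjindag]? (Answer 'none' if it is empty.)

Nuclei (vowels): u, e, a, i, a → 5 syllables.
σ1/σ2 boundary: /rg/ splits as /r/ + /g/ (/g/ is the longest suffix that is a licit onset).
σ2/σ3 boundary: just /g/ — single C goes to the following onset.
σ3/σ4 boundary: /gj/ — entire cluster is a permitted onset → onset /gj/, coda ∅.
σ4/σ5 boundary: /nd/ splits as /n/ + /d/ (/d/ is the longest suffix that is a licit onset).
Putting it together: wur.ge.ga.gjin.dag.
Syllable 3 is /ga/: onset /g/, nucleus /a/, coda ∅.

g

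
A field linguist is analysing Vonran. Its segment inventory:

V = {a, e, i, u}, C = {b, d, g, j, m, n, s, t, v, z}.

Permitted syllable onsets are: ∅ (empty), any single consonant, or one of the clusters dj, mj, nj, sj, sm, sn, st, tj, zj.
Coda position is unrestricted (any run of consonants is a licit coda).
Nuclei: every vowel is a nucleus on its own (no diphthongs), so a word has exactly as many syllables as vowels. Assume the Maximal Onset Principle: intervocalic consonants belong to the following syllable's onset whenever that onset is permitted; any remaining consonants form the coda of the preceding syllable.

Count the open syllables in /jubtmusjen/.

Vowels present: u, u, e; each is a nucleus, giving 3 syllables.
σ1/σ2 boundary: /btm/ — longest licit onset from the right is /m/, leaving /bt/ as coda.
σ2/σ3 boundary: /sj/ — entire cluster is a permitted onset → onset /sj/, coda ∅.
Syllabification: jubt.mu.sjen.
Classifying each syllable: /jubt/ (closed), /mu/ (open), /sjen/ (closed).
Open syllables: 1.

1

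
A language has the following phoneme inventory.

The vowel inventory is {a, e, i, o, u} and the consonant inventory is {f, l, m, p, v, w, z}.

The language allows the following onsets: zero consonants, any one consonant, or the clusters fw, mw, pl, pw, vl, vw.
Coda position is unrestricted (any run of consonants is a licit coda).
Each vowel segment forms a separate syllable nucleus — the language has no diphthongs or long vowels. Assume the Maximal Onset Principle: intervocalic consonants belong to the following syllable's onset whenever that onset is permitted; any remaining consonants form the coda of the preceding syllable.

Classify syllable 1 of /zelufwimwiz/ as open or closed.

open

Vowels present: e, u, i, i; each is a nucleus, giving 4 syllables.
Between /e/ (V1) and /u/ (V2): /l/ → onset of the next syllable (single consonants are always licit onsets).
Between /u/ (V2) and /i/ (V3): /fw/ — entire cluster is a permitted onset → onset /fw/, coda ∅.
Between /i/ (V3) and /i/ (V4): /mw/ is a licit onset in full, so it all attaches to the next syllable.
So the parse is ze.lu.fwi.mwiz.
Syllable 1 is /ze/; it ends in its nucleus with no coda, so it is open.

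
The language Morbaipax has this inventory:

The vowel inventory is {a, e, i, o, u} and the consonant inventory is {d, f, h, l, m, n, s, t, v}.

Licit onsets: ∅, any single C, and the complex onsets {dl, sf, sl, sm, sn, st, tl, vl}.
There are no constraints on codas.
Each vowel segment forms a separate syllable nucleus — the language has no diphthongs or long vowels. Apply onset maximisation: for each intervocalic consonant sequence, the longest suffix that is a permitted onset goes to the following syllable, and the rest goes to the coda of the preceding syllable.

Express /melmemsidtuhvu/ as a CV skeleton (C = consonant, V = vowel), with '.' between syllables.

Vowels present: e, e, i, u, u; each is a nucleus, giving 5 syllables.
V1 /e/ – V2 /e/: cluster /lm/ — the longest permitted-onset suffix is /m/; onset = /m/, preceding coda = /l/.
V2 /e/ – V3 /i/: /ms/; trying suffixes from longest down, /s/ is the first permitted one, so coda /m/ | onset /s/.
V3 /i/ – V4 /u/: /dt/; trying suffixes from longest down, /t/ is the first permitted one, so coda /d/ | onset /t/.
V4 /u/ – V5 /u/: cluster /hv/ — the longest permitted-onset suffix is /v/; onset = /v/, preceding coda = /h/.
So the parse is mel.mem.sid.tuh.vu.
Mapping each syllable to C/V: /mel/ → CVC, /mem/ → CVC, /sid/ → CVC, /tuh/ → CVC, /vu/ → CV.

CVC.CVC.CVC.CVC.CV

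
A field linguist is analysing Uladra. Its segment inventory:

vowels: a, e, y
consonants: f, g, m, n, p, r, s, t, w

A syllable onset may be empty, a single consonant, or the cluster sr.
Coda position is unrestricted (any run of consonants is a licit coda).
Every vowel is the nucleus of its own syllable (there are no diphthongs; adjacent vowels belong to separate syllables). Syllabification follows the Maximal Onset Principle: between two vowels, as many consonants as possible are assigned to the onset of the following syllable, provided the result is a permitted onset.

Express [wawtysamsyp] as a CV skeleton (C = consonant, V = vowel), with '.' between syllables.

CVC.CV.CVC.CVC

Vowels present: a, y, a, y; each is a nucleus, giving 4 syllables.
V1 /a/ – V2 /y/: /wt/ splits as /w/ + /t/ (/t/ is the longest suffix that is a licit onset).
V2 /y/ – V3 /a/: /s/ is a single consonant, so it becomes the next onset.
V3 /a/ – V4 /y/: /ms/ — longest licit onset from the right is /s/, leaving /m/ as coda.
Result: waw.ty.sam.syp.
Mapping each syllable to C/V: /waw/ → CVC, /ty/ → CV, /sam/ → CVC, /syp/ → CVC.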